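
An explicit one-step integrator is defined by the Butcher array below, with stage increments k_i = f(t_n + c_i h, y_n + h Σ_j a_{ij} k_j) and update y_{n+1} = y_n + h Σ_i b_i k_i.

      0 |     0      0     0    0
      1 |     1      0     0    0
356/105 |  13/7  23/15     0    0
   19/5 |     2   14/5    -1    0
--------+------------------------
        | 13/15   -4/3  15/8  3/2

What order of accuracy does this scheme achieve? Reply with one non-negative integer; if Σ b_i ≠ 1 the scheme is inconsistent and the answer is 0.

b = (13/15, -4/3, 15/8, 3/2)
c = (0, 1, 356/105, 19/5)
Ac = (0, 0, 23/15, -62/105)
Σ b_i: 13/15·1 + (-4/3)·1 + 15/8·1 + 3/2·1 = 349/120 ≠ 1 ⇒ order 0.

0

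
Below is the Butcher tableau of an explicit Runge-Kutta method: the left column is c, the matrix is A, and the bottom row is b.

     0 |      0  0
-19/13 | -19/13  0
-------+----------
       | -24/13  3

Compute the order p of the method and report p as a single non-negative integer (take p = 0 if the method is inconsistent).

0

b = (-24/13, 3)
c = (0, -19/13)
Σ b_i: (-24/13)·1 + 3·1 = 15/13 ≠ 1 ⇒ order 0.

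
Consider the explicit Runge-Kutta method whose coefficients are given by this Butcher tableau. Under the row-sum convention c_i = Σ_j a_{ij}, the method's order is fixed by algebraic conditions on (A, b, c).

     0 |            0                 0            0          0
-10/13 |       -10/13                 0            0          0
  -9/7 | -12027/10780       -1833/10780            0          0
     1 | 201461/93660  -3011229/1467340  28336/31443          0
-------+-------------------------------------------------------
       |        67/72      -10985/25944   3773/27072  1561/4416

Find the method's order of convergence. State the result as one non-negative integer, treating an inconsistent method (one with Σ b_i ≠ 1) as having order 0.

4

b = (67/72, -10985/25944, 3773/27072, 1561/4416)
c = (0, -10/13, -9/7, 1)
Ac = (0, 0, 141/1078, 1311/3122)
Σ b_i: 67/72·1 + (-10985/25944)·1 + 3773/27072·1 + 1561/4416·1 = 1 ✓
b·c: (-10985/25944)·(-10/13) + 3773/27072·(-9/7) + 1561/4416·1 = 1/2 ✓
b·c²: (-10985/25944)·100/169 + 3773/27072·81/49 + 1561/4416·1 = 1/3 ✓
b·Ac: 3773/27072·141/1078 + 1561/4416·1311/3122 = 1/6 ✓
b·c³: (-10985/25944)·(-1000/2197) + 3773/27072·(-729/343) + 1561/4416·1 = 1/4 ✓
b·(c∘Ac): 3773/27072·(-1269/7546) + 1561/4416·1311/3122 = 1/8 ✓
b·Ac²: 3773/27072·(-705/7007) + 1561/4416·5589/20293 = 1/12 ✓
b·A²c: 1561/4416·184/1561 = 1/24 ✓; 4 stages ⇒ order 4.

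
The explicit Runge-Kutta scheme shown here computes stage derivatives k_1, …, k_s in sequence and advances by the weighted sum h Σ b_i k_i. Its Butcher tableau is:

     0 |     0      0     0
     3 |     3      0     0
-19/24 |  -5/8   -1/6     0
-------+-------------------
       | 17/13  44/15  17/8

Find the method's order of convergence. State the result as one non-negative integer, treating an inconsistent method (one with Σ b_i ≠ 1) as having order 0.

0

b = (17/13, 44/15, 17/8)
c = (0, 3, -19/24)
Ac = (0, 0, -1/2)
Σ b_i: 17/13·1 + 44/15·1 + 17/8·1 = 9931/1560 ≠ 1 ⇒ order 0.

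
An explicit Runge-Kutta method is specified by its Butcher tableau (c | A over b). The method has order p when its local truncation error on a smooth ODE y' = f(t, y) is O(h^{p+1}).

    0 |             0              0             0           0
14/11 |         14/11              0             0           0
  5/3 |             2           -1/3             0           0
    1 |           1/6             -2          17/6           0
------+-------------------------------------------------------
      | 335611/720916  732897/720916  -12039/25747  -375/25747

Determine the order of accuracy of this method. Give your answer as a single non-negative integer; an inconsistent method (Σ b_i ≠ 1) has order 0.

b = (335611/720916, 732897/720916, -12039/25747, -375/25747)
c = (0, 14/11, 5/3, 1)
Ac = (0, 0, -14/33, 431/198)
Σ b_i: 335611/720916·1 + 732897/720916·1 + (-12039/25747)·1 + (-375/25747)·1 = 1 ✓
b·c: 732897/720916·14/11 + (-12039/25747)·5/3 + (-375/25747)·1 = 1/2 ✓
b·c²: 732897/720916·196/121 + (-12039/25747)·25/9 + (-375/25747)·1 = 1/3 ✓
b·Ac: (-12039/25747)·(-14/33) + (-375/25747)·431/198 = 1/6 ✓
b·c³: 732897/720916·2744/1331 + (-12039/25747)·125/27 + (-375/25747)·1 = -212726/2548953 ≠ 1/4 ⇒ order 3.
b·(c∘Ac): (-12039/25747)·(-70/99) + (-375/25747)·431/198 = 169315/566434 ≠ 1/8
b·Ac²: (-12039/25747)·(-196/363) + (-375/25747)·30257/6534 = 943249/5097906 ≠ 1/12
b·A²c: (-375/25747)·(-119/99) = 14875/849651 ≠ 1/24

3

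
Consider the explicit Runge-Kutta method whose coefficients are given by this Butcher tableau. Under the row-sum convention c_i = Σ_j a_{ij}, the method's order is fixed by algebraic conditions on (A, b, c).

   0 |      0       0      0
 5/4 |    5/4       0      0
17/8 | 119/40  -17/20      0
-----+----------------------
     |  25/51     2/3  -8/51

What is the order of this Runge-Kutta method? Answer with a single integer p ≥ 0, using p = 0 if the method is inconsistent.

3

b = (25/51, 2/3, -8/51)
c = (0, 5/4, 17/8)
Ac = (0, 0, -17/16)
Σ b_i: 25/51·1 + 2/3·1 + (-8/51)·1 = 1 ✓
b·c: 2/3·5/4 + (-8/51)·17/8 = 1/2 ✓
b·c²: 2/3·25/16 + (-8/51)·289/64 = 1/3 ✓
b·Ac: (-8/51)·(-17/16) = 1/6 ✓; 3 stages ⇒ order 3.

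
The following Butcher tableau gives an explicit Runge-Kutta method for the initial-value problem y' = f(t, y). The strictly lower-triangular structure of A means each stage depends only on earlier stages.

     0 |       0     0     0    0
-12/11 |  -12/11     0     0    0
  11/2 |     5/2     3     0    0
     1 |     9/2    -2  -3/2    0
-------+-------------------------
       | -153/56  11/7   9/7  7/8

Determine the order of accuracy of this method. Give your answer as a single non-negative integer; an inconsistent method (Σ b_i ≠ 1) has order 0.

1

b = (-153/56, 11/7, 9/7, 7/8)
c = (0, -12/11, 11/2, 1)
Ac = (0, 0, -36/11, -267/44)
Σ b_i: (-153/56)·1 + 11/7·1 + 9/7·1 + 7/8·1 = 1 ✓
b·c: 11/7·(-12/11) + 9/7·11/2 + 7/8·1 = 349/56 ≠ 1/2 ⇒ order 1.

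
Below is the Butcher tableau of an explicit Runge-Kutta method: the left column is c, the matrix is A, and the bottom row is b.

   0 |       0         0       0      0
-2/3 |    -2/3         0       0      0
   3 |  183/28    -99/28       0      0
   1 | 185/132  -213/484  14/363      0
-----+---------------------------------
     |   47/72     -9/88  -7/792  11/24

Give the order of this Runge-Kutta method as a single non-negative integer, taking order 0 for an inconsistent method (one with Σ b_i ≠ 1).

4

b = (47/72, -9/88, -7/792, 11/24)
c = (0, -2/3, 3, 1)
Ac = (0, 0, 33/14, 9/22)
Σ b_i: 47/72·1 + (-9/88)·1 + (-7/792)·1 + 11/24·1 = 1 ✓
b·c: (-9/88)·(-2/3) + (-7/792)·3 + 11/24·1 = 1/2 ✓
b·c²: (-9/88)·4/9 + (-7/792)·9 + 11/24·1 = 1/3 ✓
b·Ac: (-7/792)·33/14 + 11/24·9/22 = 1/6 ✓
b·c³: (-9/88)·(-8/27) + (-7/792)·27 + 11/24·1 = 1/4 ✓
b·(c∘Ac): (-7/792)·99/14 + 11/24·9/22 = 1/8 ✓
b·Ac²: (-7/792)·(-11/7) + 11/24·5/33 = 1/12 ✓
b·A²c: 11/24·1/11 = 1/24 ✓; 4 stages ⇒ order 4.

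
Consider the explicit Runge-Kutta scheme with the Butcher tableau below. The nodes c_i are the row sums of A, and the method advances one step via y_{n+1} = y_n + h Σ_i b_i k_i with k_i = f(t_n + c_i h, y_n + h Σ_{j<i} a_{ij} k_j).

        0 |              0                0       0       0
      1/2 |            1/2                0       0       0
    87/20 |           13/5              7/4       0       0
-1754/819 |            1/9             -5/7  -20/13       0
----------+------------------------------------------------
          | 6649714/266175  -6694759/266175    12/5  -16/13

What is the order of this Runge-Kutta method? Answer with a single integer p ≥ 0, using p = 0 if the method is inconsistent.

2

b = (6649714/266175, -6694759/266175, 12/5, -16/13)
c = (0, 1/2, 87/20, -1754/819)
Ac = (0, 0, 7/8, -1283/182)
Σ b_i: 6649714/266175·1 + (-6694759/266175)·1 + 12/5·1 + (-16/13)·1 = 1 ✓
b·c: (-6694759/266175)·1/2 + 12/5·87/20 + (-16/13)·(-1754/819) = 1/2 ✓
b·c²: (-6694759/266175)·1/4 + 12/5·7569/400 + (-16/13)·3076516/670761 = 72987722123/2179973250 ≠ 1/3 ⇒ order 2.
b·Ac: 12/5·7/8 + (-16/13)·(-1283/182) = 127483/11830 ≠ 1/6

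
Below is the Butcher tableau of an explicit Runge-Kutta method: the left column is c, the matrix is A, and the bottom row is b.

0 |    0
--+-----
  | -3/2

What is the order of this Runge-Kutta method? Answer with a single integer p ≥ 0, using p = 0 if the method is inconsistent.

b = (-3/2)
c = (0)
Σ b_i: (-3/2)·1 = -3/2 ≠ 1 ⇒ order 0.

0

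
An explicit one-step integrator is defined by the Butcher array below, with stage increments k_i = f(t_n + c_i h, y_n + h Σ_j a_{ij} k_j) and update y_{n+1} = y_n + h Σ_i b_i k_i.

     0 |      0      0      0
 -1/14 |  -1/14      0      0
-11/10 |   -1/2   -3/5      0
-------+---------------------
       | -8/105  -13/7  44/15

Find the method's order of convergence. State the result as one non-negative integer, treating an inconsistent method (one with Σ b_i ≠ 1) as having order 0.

b = (-8/105, -13/7, 44/15)
c = (0, -1/14, -11/10)
Ac = (0, 0, 3/70)
Σ b_i: (-8/105)·1 + (-13/7)·1 + 44/15·1 = 1 ✓
b·c: (-13/7)·(-1/14) + 44/15·(-11/10) = -22741/7350 ≠ 1/2 ⇒ order 1.

1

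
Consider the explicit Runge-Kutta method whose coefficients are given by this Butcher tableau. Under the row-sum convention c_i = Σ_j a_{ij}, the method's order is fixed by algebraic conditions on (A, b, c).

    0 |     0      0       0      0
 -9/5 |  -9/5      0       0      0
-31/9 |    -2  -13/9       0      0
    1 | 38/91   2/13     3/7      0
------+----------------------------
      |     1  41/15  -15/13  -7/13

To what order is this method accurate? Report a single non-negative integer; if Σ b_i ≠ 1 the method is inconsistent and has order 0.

b = (1, 41/15, -15/13, -7/13)
c = (0, -9/5, -31/9, 1)
Ac = (0, 0, 13/5, -2393/1365)
Σ b_i: 1·1 + 41/15·1 + (-15/13)·1 + (-7/13)·1 = 398/195 ≠ 1 ⇒ order 0.

0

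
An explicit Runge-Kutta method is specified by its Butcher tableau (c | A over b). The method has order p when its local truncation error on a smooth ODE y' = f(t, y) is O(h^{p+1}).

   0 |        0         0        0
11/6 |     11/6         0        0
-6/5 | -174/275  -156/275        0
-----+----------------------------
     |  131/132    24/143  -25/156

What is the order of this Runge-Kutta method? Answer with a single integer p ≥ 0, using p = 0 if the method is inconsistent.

b = (131/132, 24/143, -25/156)
c = (0, 11/6, -6/5)
Ac = (0, 0, -26/25)
Σ b_i: 131/132·1 + 24/143·1 + (-25/156)·1 = 1 ✓
b·c: 24/143·11/6 + (-25/156)·(-6/5) = 1/2 ✓
b·c²: 24/143·121/36 + (-25/156)·36/25 = 1/3 ✓
b·Ac: (-25/156)·(-26/25) = 1/6 ✓; 3 stages ⇒ order 3.

3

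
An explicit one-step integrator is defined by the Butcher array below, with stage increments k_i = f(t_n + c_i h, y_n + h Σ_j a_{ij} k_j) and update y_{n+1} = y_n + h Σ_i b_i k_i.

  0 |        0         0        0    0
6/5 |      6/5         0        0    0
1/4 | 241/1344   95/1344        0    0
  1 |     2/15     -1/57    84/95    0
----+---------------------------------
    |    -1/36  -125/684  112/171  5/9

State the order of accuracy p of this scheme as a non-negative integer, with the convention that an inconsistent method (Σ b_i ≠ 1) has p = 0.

b = (-1/36, -125/684, 112/171, 5/9)
c = (0, 6/5, 1/4, 1)
Ac = (0, 0, 19/224, 1/5)
Σ b_i: (-1/36)·1 + (-125/684)·1 + 112/171·1 + 5/9·1 = 1 ✓
b·c: (-125/684)·6/5 + 112/171·1/4 + 5/9·1 = 1/2 ✓
b·c²: (-125/684)·36/25 + 112/171·1/16 + 5/9·1 = 1/3 ✓
b·Ac: 112/171·19/224 + 5/9·1/5 = 1/6 ✓
b·c³: (-125/684)·216/125 + 112/171·1/64 + 5/9·1 = 1/4 ✓
b·(c∘Ac): 112/171·19/896 + 5/9·1/5 = 1/8 ✓
b·Ac²: 112/171·57/560 + 5/9·3/100 = 1/12 ✓
b·A²c: 5/9·3/40 = 1/24 ✓; 4 stages ⇒ order 4.

4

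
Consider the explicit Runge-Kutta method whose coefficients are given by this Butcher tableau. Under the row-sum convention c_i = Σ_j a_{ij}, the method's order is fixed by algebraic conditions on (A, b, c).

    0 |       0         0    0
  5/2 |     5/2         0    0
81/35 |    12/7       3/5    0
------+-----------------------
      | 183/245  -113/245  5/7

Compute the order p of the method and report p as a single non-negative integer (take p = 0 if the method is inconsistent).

b = (183/245, -113/245, 5/7)
c = (0, 5/2, 81/35)
Ac = (0, 0, 3/2)
Σ b_i: 183/245·1 + (-113/245)·1 + 5/7·1 = 1 ✓
b·c: (-113/245)·5/2 + 5/7·81/35 = 1/2 ✓
b·c²: (-113/245)·25/4 + 5/7·6561/1225 = 6469/6860 ≠ 1/3 ⇒ order 2.
b·Ac: 5/7·3/2 = 15/14 ≠ 1/6

2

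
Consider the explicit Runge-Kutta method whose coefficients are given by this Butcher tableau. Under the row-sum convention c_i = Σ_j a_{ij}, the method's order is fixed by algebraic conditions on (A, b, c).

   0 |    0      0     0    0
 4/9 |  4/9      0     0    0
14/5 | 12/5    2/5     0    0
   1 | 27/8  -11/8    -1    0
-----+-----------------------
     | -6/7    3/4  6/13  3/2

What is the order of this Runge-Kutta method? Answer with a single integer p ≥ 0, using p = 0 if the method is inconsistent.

b = (-6/7, 3/4, 6/13, 3/2)
c = (0, 4/9, 14/5, 1)
Ac = (0, 0, 8/45, -307/90)
Σ b_i: (-6/7)·1 + 3/4·1 + 6/13·1 + 3/2·1 = 675/364 ≠ 1 ⇒ order 0.

0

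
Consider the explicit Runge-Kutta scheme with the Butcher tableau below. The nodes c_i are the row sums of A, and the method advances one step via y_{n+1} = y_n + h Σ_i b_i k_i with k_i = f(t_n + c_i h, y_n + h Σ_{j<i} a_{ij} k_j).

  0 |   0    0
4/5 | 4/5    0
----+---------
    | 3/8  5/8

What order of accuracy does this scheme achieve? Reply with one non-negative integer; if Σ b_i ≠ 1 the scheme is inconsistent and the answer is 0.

b = (3/8, 5/8)
c = (0, 4/5)
Σ b_i: 3/8·1 + 5/8·1 = 1 ✓
b·c: 5/8·4/5 = 1/2 ✓; 2 stages ⇒ order 2.

2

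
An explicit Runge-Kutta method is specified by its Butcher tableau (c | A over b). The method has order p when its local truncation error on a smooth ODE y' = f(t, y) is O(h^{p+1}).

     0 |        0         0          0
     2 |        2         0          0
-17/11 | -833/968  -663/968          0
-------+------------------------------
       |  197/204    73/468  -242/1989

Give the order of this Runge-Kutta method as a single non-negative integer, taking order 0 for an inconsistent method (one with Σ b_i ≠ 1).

3

b = (197/204, 73/468, -242/1989)
c = (0, 2, -17/11)
Ac = (0, 0, -663/484)
Σ b_i: 197/204·1 + 73/468·1 + (-242/1989)·1 = 1 ✓
b·c: 73/468·2 + (-242/1989)·(-17/11) = 1/2 ✓
b·c²: 73/468·4 + (-242/1989)·289/121 = 1/3 ✓
b·Ac: (-242/1989)·(-663/484) = 1/6 ✓; 3 stages ⇒ order 3.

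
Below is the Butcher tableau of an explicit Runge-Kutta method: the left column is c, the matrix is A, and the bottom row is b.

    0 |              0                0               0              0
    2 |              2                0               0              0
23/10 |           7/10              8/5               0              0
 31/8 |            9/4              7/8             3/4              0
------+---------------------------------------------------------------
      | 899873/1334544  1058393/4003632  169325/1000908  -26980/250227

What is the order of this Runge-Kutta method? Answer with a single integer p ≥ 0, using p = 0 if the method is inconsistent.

3

b = (899873/1334544, 1058393/4003632, 169325/1000908, -26980/250227)
c = (0, 2, 23/10, 31/8)
Ac = (0, 0, 16/5, 139/40)
Σ b_i: 899873/1334544·1 + 1058393/4003632·1 + 169325/1000908·1 + (-26980/250227)·1 = 1 ✓
b·c: 1058393/4003632·2 + 169325/1000908·23/10 + (-26980/250227)·31/8 = 1/2 ✓
b·c²: 1058393/4003632·4 + 169325/1000908·529/100 + (-26980/250227)·961/64 = 1/3 ✓
b·Ac: 169325/1000908·16/5 + (-26980/250227)·139/40 = 1/6 ✓
b·c³: 1058393/4003632·8 + 169325/1000908·12167/1000 + (-26980/250227)·29791/512 = -112129117/53381760 ≠ 1/4 ⇒ order 3.
b·(c∘Ac): 169325/1000908·184/25 + (-26980/250227)·4309/320 = -275971/1334544 ≠ 1/8
b·Ac²: 169325/1000908·32/5 + (-26980/250227)·2987/400 = 462979/1668180 ≠ 1/12
b·A²c: (-26980/250227)·12/5 = -21584/83409 ≠ 1/24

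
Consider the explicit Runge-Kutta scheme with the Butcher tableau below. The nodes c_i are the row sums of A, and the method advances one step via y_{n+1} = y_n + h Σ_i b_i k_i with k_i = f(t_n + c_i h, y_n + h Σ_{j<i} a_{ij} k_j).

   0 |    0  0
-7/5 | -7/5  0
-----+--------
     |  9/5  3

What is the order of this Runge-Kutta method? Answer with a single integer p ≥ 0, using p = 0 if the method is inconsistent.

0

b = (9/5, 3)
c = (0, -7/5)
Σ b_i: 9/5·1 + 3·1 = 24/5 ≠ 1 ⇒ order 0.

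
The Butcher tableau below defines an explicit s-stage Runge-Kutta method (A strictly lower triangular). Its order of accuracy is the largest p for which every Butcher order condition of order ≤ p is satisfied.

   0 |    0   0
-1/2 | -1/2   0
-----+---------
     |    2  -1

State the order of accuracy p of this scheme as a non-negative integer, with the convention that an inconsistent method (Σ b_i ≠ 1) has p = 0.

b = (2, -1)
c = (0, -1/2)
Σ b_i: 2·1 + (-1)·1 = 1 ✓
b·c: (-1)·(-1/2) = 1/2 ✓; 2 stages ⇒ order 2.

2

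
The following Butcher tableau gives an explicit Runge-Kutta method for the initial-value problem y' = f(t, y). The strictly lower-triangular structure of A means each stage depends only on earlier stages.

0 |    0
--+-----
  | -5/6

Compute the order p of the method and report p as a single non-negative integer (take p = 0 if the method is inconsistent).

b = (-5/6)
c = (0)
Σ b_i: (-5/6)·1 = -5/6 ≠ 1 ⇒ order 0.

0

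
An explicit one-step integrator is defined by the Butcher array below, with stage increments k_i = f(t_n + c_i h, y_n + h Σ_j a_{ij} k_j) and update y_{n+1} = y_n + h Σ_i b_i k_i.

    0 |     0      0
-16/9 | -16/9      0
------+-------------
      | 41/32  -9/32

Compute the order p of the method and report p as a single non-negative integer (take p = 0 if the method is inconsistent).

2

b = (41/32, -9/32)
c = (0, -16/9)
Σ b_i: 41/32·1 + (-9/32)·1 = 1 ✓
b·c: (-9/32)·(-16/9) = 1/2 ✓; 2 stages ⇒ order 2.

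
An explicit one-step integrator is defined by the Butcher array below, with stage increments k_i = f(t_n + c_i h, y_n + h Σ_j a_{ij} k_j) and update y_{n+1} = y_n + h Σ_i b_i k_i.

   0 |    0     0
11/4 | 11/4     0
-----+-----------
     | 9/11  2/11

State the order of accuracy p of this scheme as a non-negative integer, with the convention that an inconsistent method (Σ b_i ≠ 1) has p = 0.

b = (9/11, 2/11)
c = (0, 11/4)
Σ b_i: 9/11·1 + 2/11·1 = 1 ✓
b·c: 2/11·11/4 = 1/2 ✓; 2 stages ⇒ order 2.

2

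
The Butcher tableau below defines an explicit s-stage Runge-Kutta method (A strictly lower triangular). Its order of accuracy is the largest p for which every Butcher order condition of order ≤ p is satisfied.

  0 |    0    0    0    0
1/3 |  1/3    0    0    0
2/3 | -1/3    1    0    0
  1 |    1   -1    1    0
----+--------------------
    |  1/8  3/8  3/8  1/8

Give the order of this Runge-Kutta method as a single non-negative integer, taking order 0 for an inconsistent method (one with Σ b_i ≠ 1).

b = (1/8, 3/8, 3/8, 1/8)
c = (0, 1/3, 2/3, 1)
Ac = (0, 0, 1/3, 1/3)
Σ b_i: 1/8·1 + 3/8·1 + 3/8·1 + 1/8·1 = 1 ✓
b·c: 3/8·1/3 + 3/8·2/3 + 1/8·1 = 1/2 ✓
b·c²: 3/8·1/9 + 3/8·4/9 + 1/8·1 = 1/3 ✓
b·Ac: 3/8·1/3 + 1/8·1/3 = 1/6 ✓
b·c³: 3/8·1/27 + 3/8·8/27 + 1/8·1 = 1/4 ✓
b·(c∘Ac): 3/8·2/9 + 1/8·1/3 = 1/8 ✓
b·Ac²: 3/8·1/9 + 1/8·1/3 = 1/12 ✓
b·A²c: 1/8·1/3 = 1/24 ✓; 4 stages ⇒ order 4.

4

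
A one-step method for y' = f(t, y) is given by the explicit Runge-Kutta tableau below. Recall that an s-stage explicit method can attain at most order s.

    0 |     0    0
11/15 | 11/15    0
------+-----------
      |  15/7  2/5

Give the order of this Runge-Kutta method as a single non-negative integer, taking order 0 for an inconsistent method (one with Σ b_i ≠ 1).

0

b = (15/7, 2/5)
c = (0, 11/15)
Σ b_i: 15/7·1 + 2/5·1 = 89/35 ≠ 1 ⇒ order 0.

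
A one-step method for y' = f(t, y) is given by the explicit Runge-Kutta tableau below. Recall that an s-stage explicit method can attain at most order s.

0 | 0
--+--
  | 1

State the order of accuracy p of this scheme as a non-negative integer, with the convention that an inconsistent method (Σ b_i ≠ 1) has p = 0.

1

b = (1)
c = (0)
Σ b_i: 1·1 = 1 ✓; 1 stage ⇒ order 1.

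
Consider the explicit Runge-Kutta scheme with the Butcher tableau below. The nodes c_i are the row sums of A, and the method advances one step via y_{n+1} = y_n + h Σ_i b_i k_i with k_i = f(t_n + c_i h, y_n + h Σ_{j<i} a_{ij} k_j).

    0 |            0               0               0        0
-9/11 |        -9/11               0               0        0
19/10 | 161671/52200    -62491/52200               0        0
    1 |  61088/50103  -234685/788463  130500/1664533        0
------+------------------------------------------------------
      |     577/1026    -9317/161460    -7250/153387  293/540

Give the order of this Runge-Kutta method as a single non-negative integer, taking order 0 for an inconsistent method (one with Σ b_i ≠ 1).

b = (577/1026, -9317/161460, -7250/153387, 293/540)
c = (0, -9/11, 19/10, 1)
Ac = (0, 0, 5681/5800, 115/293)
Σ b_i: 577/1026·1 + (-9317/161460)·1 + (-7250/153387)·1 + 293/540·1 = 1 ✓
b·c: (-9317/161460)·(-9/11) + (-7250/153387)·19/10 + 293/540·1 = 1/2 ✓
b·c²: (-9317/161460)·81/121 + (-7250/153387)·361/100 + 293/540·1 = 1/3 ✓
b·Ac: (-7250/153387)·5681/5800 + 293/540·115/293 = 1/6 ✓
b·c³: (-9317/161460)·(-729/1331) + (-7250/153387)·6859/1000 + 293/540·1 = 1/4 ✓
b·(c∘Ac): (-7250/153387)·107939/58000 + 293/540·115/293 = 1/8 ✓
b·Ac²: (-7250/153387)·(-51129/63800) + 293/540·270/3223 = 1/12 ✓
b·A²c: 293/540·45/586 = 1/24 ✓; 4 stages ⇒ order 4.

4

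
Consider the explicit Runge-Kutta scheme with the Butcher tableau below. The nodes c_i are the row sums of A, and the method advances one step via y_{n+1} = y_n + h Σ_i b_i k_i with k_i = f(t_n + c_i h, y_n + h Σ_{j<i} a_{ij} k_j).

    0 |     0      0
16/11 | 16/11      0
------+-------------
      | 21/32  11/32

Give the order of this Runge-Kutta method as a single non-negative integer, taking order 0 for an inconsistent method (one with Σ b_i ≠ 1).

b = (21/32, 11/32)
c = (0, 16/11)
Σ b_i: 21/32·1 + 11/32·1 = 1 ✓
b·c: 11/32·16/11 = 1/2 ✓; 2 stages ⇒ order 2.

2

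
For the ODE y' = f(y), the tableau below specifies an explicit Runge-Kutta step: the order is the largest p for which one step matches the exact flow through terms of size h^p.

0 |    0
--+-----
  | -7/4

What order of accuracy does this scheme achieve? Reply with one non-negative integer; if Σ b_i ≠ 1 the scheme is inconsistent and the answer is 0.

b = (-7/4)
c = (0)
Σ b_i: (-7/4)·1 = -7/4 ≠ 1 ⇒ order 0.

0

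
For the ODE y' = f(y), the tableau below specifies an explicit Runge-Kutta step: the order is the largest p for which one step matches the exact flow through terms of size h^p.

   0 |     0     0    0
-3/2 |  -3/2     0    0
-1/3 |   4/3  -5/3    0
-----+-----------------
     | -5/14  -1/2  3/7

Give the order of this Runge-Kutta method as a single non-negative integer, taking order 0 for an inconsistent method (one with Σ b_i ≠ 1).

0

b = (-5/14, -1/2, 3/7)
c = (0, -3/2, -1/3)
Ac = (0, 0, 5/2)
Σ b_i: (-5/14)·1 + (-1/2)·1 + 3/7·1 = -3/7 ≠ 1 ⇒ order 0.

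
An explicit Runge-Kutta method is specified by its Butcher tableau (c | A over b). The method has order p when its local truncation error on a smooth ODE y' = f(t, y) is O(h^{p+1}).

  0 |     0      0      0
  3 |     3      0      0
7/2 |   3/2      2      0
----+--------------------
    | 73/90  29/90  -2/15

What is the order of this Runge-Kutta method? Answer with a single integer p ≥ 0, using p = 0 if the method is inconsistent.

2

b = (73/90, 29/90, -2/15)
c = (0, 3, 7/2)
Ac = (0, 0, 6)
Σ b_i: 73/90·1 + 29/90·1 + (-2/15)·1 = 1 ✓
b·c: 29/90·3 + (-2/15)·7/2 = 1/2 ✓
b·c²: 29/90·9 + (-2/15)·49/4 = 19/15 ≠ 1/3 ⇒ order 2.
b·Ac: (-2/15)·6 = -4/5 ≠ 1/6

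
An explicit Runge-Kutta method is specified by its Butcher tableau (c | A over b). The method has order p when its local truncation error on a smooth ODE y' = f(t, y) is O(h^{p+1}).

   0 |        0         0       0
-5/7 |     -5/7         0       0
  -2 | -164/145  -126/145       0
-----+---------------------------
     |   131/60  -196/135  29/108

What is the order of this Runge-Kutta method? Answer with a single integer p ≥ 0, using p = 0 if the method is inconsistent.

b = (131/60, -196/135, 29/108)
c = (0, -5/7, -2)
Ac = (0, 0, 18/29)
Σ b_i: 131/60·1 + (-196/135)·1 + 29/108·1 = 1 ✓
b·c: (-196/135)·(-5/7) + 29/108·(-2) = 1/2 ✓
b·c²: (-196/135)·25/49 + 29/108·4 = 1/3 ✓
b·Ac: 29/108·18/29 = 1/6 ✓; 3 stages ⇒ order 3.

3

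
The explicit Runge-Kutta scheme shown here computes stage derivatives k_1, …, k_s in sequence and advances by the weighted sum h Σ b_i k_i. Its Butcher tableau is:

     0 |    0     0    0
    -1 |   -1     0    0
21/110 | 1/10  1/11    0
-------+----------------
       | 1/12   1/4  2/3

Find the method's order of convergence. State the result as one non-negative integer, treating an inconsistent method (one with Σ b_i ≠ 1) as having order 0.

1

b = (1/12, 1/4, 2/3)
c = (0, -1, 21/110)
Ac = (0, 0, -1/11)
Σ b_i: 1/12·1 + 1/4·1 + 2/3·1 = 1 ✓
b·c: 1/4·(-1) + 2/3·21/110 = -27/220 ≠ 1/2 ⇒ order 1.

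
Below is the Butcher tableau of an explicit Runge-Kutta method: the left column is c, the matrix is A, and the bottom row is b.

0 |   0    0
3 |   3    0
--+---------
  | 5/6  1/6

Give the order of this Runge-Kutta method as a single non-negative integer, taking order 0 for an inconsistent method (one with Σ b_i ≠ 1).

b = (5/6, 1/6)
c = (0, 3)
Σ b_i: 5/6·1 + 1/6·1 = 1 ✓
b·c: 1/6·3 = 1/2 ✓; 2 stages ⇒ order 2.

2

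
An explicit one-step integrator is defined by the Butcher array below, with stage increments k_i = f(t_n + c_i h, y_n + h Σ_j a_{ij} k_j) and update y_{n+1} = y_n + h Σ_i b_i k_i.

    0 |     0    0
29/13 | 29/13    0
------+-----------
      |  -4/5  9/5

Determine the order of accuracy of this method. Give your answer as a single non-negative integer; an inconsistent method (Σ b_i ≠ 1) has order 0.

b = (-4/5, 9/5)
c = (0, 29/13)
Σ b_i: (-4/5)·1 + 9/5·1 = 1 ✓
b·c: 9/5·29/13 = 261/65 ≠ 1/2 ⇒ order 1.

1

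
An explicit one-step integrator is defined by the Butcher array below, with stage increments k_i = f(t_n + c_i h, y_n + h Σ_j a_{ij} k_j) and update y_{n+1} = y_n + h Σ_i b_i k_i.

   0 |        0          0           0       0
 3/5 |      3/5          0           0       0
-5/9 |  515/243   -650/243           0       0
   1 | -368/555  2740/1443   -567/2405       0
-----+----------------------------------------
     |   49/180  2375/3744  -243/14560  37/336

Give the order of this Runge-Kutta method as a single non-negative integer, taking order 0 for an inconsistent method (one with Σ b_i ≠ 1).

b = (49/180, 2375/3744, -243/14560, 37/336)
c = (0, 3/5, -5/9, 1)
Ac = (0, 0, -130/81, 47/37)
Σ b_i: 49/180·1 + 2375/3744·1 + (-243/14560)·1 + 37/336·1 = 1 ✓
b·c: 2375/3744·3/5 + (-243/14560)·(-5/9) + 37/336·1 = 1/2 ✓
b·c²: 2375/3744·9/25 + (-243/14560)·25/81 + 37/336·1 = 1/3 ✓
b·Ac: (-243/14560)·(-130/81) + 37/336·47/37 = 1/6 ✓
b·c³: 2375/3744·27/125 + (-243/14560)·(-125/729) + 37/336·1 = 1/4 ✓
b·(c∘Ac): (-243/14560)·650/729 + 37/336·47/37 = 1/8 ✓
b·Ac²: (-243/14560)·(-26/27) + 37/336·113/185 = 1/12 ✓
b·A²c: 37/336·14/37 = 1/24 ✓; 4 stages ⇒ order 4.

4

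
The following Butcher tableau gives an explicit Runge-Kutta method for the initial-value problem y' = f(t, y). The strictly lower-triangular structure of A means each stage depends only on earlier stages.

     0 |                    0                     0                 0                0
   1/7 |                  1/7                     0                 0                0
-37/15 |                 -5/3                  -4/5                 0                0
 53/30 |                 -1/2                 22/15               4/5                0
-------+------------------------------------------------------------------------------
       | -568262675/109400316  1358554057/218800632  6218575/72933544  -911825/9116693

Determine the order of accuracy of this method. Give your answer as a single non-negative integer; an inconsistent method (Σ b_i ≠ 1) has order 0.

b = (-568262675/109400316, 1358554057/218800632, 6218575/72933544, -911825/9116693)
c = (0, 1/7, -37/15, 53/30)
Ac = (0, 0, -4/35, -926/525)
Σ b_i: (-568262675/109400316)·1 + 1358554057/218800632·1 + 6218575/72933544·1 + (-911825/9116693)·1 = 1 ✓
b·c: 1358554057/218800632·1/7 + 6218575/72933544·(-37/15) + (-911825/9116693)·53/30 = 1/2 ✓
b·c²: 1358554057/218800632·1/49 + 6218575/72933544·1369/225 + (-911825/9116693)·2809/900 = 1/3 ✓
b·Ac: 6218575/72933544·(-4/35) + (-911825/9116693)·(-926/525) = 1/6 ✓
b·c³: 1358554057/218800632·1/343 + 6218575/72933544·(-50653/3375) + (-911825/9116693)·148877/27000 = -3570266809/1969205688 ≠ 1/4 ⇒ order 3.
b·(c∘Ac): 6218575/72933544·148/525 + (-911825/9116693)·(-24539/7875) = 1928074259/5743516590 ≠ 1/8
b·Ac²: 6218575/72933544·(-4/245) + (-911825/9116693)·269974/55125 = -2821355797/5743516590 ≠ 1/12
b·A²c: (-911825/9116693)·(-16/175) = 583568/63816851 ≠ 1/24

3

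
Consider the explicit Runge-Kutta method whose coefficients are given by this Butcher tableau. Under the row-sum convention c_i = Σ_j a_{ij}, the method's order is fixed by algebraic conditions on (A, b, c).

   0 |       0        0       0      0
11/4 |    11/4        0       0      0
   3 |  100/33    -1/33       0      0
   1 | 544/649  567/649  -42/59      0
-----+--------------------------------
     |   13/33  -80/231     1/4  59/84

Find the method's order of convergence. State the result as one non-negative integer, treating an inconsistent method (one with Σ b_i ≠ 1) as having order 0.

4

b = (13/33, -80/231, 1/4, 59/84)
c = (0, 11/4, 3, 1)
Ac = (0, 0, -1/12, 63/236)
Σ b_i: 13/33·1 + (-80/231)·1 + 1/4·1 + 59/84·1 = 1 ✓
b·c: (-80/231)·11/4 + 1/4·3 + 59/84·1 = 1/2 ✓
b·c²: (-80/231)·121/16 + 1/4·9 + 59/84·1 = 1/3 ✓
b·Ac: 1/4·(-1/12) + 59/84·63/236 = 1/6 ✓
b·c³: (-80/231)·1331/64 + 1/4·27 + 59/84·1 = 1/4 ✓
b·(c∘Ac): 1/4·(-1/4) + 59/84·63/236 = 1/8 ✓
b·Ac²: 1/4·(-11/48) + 59/84·189/944 = 1/12 ✓
b·A²c: 59/84·7/118 = 1/24 ✓; 4 stages ⇒ order 4.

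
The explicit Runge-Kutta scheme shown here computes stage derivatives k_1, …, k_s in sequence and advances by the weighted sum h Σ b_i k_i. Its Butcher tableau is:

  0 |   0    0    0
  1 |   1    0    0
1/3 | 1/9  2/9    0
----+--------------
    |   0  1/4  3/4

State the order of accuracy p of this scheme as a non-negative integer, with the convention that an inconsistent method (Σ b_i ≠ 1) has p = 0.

b = (0, 1/4, 3/4)
c = (0, 1, 1/3)
Ac = (0, 0, 2/9)
Σ b_i: 1/4·1 + 3/4·1 = 1 ✓
b·c: 1/4·1 + 3/4·1/3 = 1/2 ✓
b·c²: 1/4·1 + 3/4·1/9 = 1/3 ✓
b·Ac: 3/4·2/9 = 1/6 ✓; 3 stages ⇒ order 3.

3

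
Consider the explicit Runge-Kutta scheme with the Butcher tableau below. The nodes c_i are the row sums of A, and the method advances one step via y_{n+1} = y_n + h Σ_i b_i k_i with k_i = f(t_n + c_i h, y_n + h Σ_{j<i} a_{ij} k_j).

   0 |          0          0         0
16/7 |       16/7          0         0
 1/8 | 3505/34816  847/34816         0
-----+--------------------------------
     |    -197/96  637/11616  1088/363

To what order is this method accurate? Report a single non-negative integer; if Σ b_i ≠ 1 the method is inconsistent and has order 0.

b = (-197/96, 637/11616, 1088/363)
c = (0, 16/7, 1/8)
Ac = (0, 0, 121/2176)
Σ b_i: (-197/96)·1 + 637/11616·1 + 1088/363·1 = 1 ✓
b·c: 637/11616·16/7 + 1088/363·1/8 = 1/2 ✓
b·c²: 637/11616·256/49 + 1088/363·1/64 = 1/3 ✓
b·Ac: 1088/363·121/2176 = 1/6 ✓; 3 stages ⇒ order 3.

3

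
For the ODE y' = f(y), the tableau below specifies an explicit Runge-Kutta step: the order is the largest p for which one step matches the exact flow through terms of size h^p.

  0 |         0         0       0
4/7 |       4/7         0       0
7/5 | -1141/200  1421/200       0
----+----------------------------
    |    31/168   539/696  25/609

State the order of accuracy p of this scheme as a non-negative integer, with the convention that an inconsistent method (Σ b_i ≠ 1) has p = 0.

3

b = (31/168, 539/696, 25/609)
c = (0, 4/7, 7/5)
Ac = (0, 0, 203/50)
Σ b_i: 31/168·1 + 539/696·1 + 25/609·1 = 1 ✓
b·c: 539/696·4/7 + 25/609·7/5 = 1/2 ✓
b·c²: 539/696·16/49 + 25/609·49/25 = 1/3 ✓
b·Ac: 25/609·203/50 = 1/6 ✓; 3 stages ⇒ order 3.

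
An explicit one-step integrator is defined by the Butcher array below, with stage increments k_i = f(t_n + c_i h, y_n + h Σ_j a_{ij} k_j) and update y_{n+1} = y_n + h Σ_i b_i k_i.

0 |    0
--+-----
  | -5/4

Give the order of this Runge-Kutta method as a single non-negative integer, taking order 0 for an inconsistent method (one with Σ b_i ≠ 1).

0

b = (-5/4)
c = (0)
Σ b_i: (-5/4)·1 = -5/4 ≠ 1 ⇒ order 0.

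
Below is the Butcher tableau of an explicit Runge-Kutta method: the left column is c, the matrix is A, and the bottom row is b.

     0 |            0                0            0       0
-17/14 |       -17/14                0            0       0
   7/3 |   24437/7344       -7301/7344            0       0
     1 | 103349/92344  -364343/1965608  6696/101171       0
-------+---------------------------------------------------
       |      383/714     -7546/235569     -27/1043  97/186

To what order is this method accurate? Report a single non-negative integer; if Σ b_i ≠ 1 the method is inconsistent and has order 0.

b = (383/714, -7546/235569, -27/1043, 97/186)
c = (0, -17/14, 7/3, 1)
Ac = (0, 0, 1043/864, 589/1552)
Σ b_i: 383/714·1 + (-7546/235569)·1 + (-27/1043)·1 + 97/186·1 = 1 ✓
b·c: (-7546/235569)·(-17/14) + (-27/1043)·7/3 + 97/186·1 = 1/2 ✓
b·c²: (-7546/235569)·289/196 + (-27/1043)·49/9 + 97/186·1 = 1/3 ✓
b·Ac: (-27/1043)·1043/864 + 97/186·589/1552 = 1/6 ✓
b·c³: (-7546/235569)·(-4913/2744) + (-27/1043)·343/27 + 97/186·1 = 1/4 ✓
b·(c∘Ac): (-27/1043)·7301/2592 + 97/186·589/1552 = 1/8 ✓
b·Ac²: (-27/1043)·(-2533/1728) + 97/186·1891/21728 = 1/12 ✓
b·A²c: 97/186·31/388 = 1/24 ✓; 4 stages ⇒ order 4.

4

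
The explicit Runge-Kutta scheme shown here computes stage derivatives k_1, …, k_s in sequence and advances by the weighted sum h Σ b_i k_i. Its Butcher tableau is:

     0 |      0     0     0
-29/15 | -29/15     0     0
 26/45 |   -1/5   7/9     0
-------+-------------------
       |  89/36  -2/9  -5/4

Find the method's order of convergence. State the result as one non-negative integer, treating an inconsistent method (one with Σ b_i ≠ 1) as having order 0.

b = (89/36, -2/9, -5/4)
c = (0, -29/15, 26/45)
Ac = (0, 0, -203/135)
Σ b_i: 89/36·1 + (-2/9)·1 + (-5/4)·1 = 1 ✓
b·c: (-2/9)·(-29/15) + (-5/4)·26/45 = -79/270 ≠ 1/2 ⇒ order 1.

1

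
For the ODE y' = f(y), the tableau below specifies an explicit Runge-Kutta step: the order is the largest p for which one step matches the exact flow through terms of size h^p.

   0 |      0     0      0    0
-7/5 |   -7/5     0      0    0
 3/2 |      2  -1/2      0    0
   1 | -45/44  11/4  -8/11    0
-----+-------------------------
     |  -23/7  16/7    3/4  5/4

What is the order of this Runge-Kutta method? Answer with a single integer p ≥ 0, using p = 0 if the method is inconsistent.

b = (-23/7, 16/7, 3/4, 5/4)
c = (0, -7/5, 3/2, 1)
Ac = (0, 0, 7/10, -1087/220)
Σ b_i: (-23/7)·1 + 16/7·1 + 3/4·1 + 5/4·1 = 1 ✓
b·c: 16/7·(-7/5) + 3/4·3/2 + 5/4·1 = -33/40 ≠ 1/2 ⇒ order 1.

1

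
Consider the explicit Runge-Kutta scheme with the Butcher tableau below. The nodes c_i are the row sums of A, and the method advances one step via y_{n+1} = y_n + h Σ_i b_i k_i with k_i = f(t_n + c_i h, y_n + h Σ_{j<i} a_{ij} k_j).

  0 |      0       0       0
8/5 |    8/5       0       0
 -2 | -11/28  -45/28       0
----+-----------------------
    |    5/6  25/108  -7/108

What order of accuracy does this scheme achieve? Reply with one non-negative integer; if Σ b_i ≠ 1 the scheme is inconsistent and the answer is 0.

b = (5/6, 25/108, -7/108)
c = (0, 8/5, -2)
Ac = (0, 0, -18/7)
Σ b_i: 5/6·1 + 25/108·1 + (-7/108)·1 = 1 ✓
b·c: 25/108·8/5 + (-7/108)·(-2) = 1/2 ✓
b·c²: 25/108·64/25 + (-7/108)·4 = 1/3 ✓
b·Ac: (-7/108)·(-18/7) = 1/6 ✓; 3 stages ⇒ order 3.

3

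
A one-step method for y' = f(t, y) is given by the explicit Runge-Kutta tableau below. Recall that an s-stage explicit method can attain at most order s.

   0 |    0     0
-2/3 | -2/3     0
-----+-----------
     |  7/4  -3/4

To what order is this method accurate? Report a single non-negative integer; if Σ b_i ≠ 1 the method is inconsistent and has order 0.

2

b = (7/4, -3/4)
c = (0, -2/3)
Σ b_i: 7/4·1 + (-3/4)·1 = 1 ✓
b·c: (-3/4)·(-2/3) = 1/2 ✓; 2 stages ⇒ order 2.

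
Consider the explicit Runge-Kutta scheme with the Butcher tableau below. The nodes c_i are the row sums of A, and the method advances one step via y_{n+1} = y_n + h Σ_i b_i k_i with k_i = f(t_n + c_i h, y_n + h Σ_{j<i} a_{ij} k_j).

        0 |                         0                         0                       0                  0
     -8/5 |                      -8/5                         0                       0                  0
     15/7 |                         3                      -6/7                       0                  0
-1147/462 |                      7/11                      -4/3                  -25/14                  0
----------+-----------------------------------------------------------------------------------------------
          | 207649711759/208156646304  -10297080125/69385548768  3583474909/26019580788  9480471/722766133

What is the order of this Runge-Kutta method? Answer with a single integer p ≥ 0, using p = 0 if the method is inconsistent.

3

b = (207649711759/208156646304, -10297080125/69385548768, 3583474909/26019580788, 9480471/722766133)
c = (0, -8/5, 15/7, -1147/462)
Ac = (0, 0, 48/35, -2489/1470)
Σ b_i: 207649711759/208156646304·1 + (-10297080125/69385548768)·1 + 3583474909/26019580788·1 + 9480471/722766133·1 = 1 ✓
b·c: (-10297080125/69385548768)·(-8/5) + 3583474909/26019580788·15/7 + 9480471/722766133·(-1147/462) = 1/2 ✓
b·c²: (-10297080125/69385548768)·64/25 + 3583474909/26019580788·225/49 + 9480471/722766133·1315609/213444 = 1/3 ✓
b·Ac: 3583474909/26019580788·48/35 + 9480471/722766133·(-2489/1470) = 1/6 ✓
b·c³: (-10297080125/69385548768)·(-512/125) + 3583474909/26019580788·3375/343 + 9480471/722766133·(-1509003523/98611128) = 7061475112579/4007015441352 ≠ 1/4 ⇒ order 3.
b·(c∘Ac): 3583474909/26019580788·144/49 + 9480471/722766133·2854883/679140 = 139600175909/303561775860 ≠ 1/8
b·Ac²: 3583474909/26019580788·(-384/175) + 9480471/722766133·(-597491/51450) = -68988871073/151780887930 ≠ 1/12
b·A²c: 9480471/722766133·(-120/49) = -23217480/722766133 ≠ 1/24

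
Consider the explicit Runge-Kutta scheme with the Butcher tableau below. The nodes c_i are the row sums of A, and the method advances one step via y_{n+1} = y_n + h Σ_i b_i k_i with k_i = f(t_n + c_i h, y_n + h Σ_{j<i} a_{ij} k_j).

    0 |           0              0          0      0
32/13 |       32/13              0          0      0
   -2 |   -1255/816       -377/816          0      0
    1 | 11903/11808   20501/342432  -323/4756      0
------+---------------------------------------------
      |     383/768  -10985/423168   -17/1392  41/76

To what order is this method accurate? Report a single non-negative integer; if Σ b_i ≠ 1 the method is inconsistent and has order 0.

b = (383/768, -10985/423168, -17/1392, 41/76)
c = (0, 32/13, -2, 1)
Ac = (0, 0, -58/51, 209/738)
Σ b_i: 383/768·1 + (-10985/423168)·1 + (-17/1392)·1 + 41/76·1 = 1 ✓
b·c: (-10985/423168)·32/13 + (-17/1392)·(-2) + 41/76·1 = 1/2 ✓
b·c²: (-10985/423168)·1024/169 + (-17/1392)·4 + 41/76·1 = 1/3 ✓
b·Ac: (-17/1392)·(-58/51) + 41/76·209/738 = 1/6 ✓
b·c³: (-10985/423168)·32768/2197 + (-17/1392)·(-8) + 41/76·1 = 1/4 ✓
b·(c∘Ac): (-17/1392)·116/51 + 41/76·209/738 = 1/8 ✓
b·Ac²: (-17/1392)·(-1856/663) + 41/76·437/4797 = 1/12 ✓
b·A²c: 41/76·19/246 = 1/24 ✓; 4 stages ⇒ order 4.

4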